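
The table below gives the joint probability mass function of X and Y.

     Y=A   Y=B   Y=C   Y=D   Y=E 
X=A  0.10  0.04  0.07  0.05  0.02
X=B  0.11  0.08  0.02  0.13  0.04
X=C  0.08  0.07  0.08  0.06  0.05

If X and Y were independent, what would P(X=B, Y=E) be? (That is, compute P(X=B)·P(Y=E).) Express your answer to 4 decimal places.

0.0418

P(X=B) = 0.11 + 0.08 + 0.02 + 0.13 + 0.04 = 0.38.
P(Y=E) = 0.02 + 0.04 + 0.05 = 0.11.
Product: 0.38 × 0.11 = 0.0418.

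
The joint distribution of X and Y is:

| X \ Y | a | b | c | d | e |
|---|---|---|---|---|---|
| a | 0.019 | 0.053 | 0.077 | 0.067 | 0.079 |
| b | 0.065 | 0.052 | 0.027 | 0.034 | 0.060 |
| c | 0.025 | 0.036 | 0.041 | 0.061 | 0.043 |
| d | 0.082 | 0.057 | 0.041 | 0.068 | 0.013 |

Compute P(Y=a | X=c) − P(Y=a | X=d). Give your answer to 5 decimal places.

P(X=c) = 0.025 + 0.036 + 0.041 + 0.061 + 0.043 = 0.206; P(Y=a | X=c) = 0.025/0.206 = 0.121359.
P(X=d) = 0.082 + 0.057 + 0.041 + 0.068 + 0.013 = 0.261; P(Y=a | X=d) = 0.082/0.261 = 0.314176.
Difference = -0.19282.

-0.19282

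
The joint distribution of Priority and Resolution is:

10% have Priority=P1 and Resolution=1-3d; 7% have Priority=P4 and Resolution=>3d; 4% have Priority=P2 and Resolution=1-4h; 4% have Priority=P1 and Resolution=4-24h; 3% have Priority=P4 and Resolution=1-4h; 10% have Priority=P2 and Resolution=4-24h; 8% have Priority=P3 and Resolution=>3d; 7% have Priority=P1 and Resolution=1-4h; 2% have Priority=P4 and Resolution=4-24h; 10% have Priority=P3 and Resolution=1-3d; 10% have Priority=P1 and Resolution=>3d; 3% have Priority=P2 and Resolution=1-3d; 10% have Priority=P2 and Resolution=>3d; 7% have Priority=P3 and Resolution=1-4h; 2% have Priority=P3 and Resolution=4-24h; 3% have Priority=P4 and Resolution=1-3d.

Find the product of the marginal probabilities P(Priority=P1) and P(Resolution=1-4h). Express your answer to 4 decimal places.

P(Priority=P1) = 0.07 + 0.04 + 0.10 + 0.10 = 0.31.
P(Resolution=1-4h) = 0.07 + 0.04 + 0.07 + 0.03 = 0.21.
Product: 0.31 × 0.21 = 0.0651.

0.0651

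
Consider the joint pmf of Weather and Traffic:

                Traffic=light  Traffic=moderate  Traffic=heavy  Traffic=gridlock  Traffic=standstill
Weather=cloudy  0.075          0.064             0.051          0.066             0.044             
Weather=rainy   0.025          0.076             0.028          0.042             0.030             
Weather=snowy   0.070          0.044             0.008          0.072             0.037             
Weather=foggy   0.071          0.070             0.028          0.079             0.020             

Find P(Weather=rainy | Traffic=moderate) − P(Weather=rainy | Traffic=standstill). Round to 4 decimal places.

P(Traffic=moderate) = 0.064 + 0.076 + 0.044 + 0.070 = 0.254; P(Weather=rainy | Traffic=moderate) = 0.076/0.254 = 0.29921.
P(Traffic=standstill) = 0.044 + 0.030 + 0.037 + 0.020 = 0.131; P(Weather=rainy | Traffic=standstill) = 0.030/0.131 = 0.22901.
Difference = 0.0702.

0.0702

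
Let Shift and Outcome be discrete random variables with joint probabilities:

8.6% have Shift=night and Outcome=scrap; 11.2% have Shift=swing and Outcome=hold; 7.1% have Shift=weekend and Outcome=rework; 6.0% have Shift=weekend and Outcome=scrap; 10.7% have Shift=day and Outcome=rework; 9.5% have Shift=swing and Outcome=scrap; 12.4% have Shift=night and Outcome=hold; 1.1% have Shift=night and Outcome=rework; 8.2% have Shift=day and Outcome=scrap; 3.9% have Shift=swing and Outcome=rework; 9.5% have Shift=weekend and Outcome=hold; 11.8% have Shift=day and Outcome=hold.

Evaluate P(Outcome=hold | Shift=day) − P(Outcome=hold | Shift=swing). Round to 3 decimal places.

-0.071

P(Shift=day) = 0.107 + 0.082 + 0.118 = 0.307; P(Outcome=hold | Shift=day) = 0.118/0.307 = 0.3844.
P(Shift=swing) = 0.039 + 0.095 + 0.112 = 0.246; P(Outcome=hold | Shift=swing) = 0.112/0.246 = 0.4553.
Difference = -0.071.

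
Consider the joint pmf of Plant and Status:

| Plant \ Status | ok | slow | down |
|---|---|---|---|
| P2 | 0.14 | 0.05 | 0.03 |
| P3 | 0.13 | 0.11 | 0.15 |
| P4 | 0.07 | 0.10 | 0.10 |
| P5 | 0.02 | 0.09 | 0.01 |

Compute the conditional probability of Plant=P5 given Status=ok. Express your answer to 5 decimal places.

0.05556

P(Status=ok) = 0.14 + 0.13 + 0.07 + 0.02 = 0.36.
P(Plant=P5 | Status=ok) = 0.02/0.36 = 0.05556.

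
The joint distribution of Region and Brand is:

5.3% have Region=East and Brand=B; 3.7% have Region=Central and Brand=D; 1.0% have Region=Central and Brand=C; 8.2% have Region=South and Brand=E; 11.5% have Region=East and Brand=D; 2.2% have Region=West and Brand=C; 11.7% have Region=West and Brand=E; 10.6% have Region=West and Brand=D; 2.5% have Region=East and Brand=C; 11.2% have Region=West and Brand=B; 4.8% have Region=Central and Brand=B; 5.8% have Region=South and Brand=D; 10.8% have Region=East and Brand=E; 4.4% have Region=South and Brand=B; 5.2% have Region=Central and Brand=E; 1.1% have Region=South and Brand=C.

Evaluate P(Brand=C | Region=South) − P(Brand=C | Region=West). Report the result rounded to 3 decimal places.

-0.005

P(Region=South) = 0.044 + 0.011 + 0.058 + 0.082 = 0.195; P(Brand=C | Region=South) = 0.011/0.195 = 0.0564.
P(Region=West) = 0.112 + 0.022 + 0.106 + 0.117 = 0.357; P(Brand=C | Region=West) = 0.022/0.357 = 0.0616.
Difference = -0.005.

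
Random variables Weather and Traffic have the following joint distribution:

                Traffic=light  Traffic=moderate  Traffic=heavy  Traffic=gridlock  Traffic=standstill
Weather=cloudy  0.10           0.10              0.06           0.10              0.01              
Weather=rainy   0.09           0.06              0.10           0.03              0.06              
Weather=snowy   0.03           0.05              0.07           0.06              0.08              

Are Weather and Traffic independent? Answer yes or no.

P(Weather=cloudy) = 0.37 and P(Traffic=standstill) = 0.15, so their product is 0.0555, but P(Weather=cloudy, Traffic=standstill) = 0.01. Since these differ, Weather and Traffic are not independent.

no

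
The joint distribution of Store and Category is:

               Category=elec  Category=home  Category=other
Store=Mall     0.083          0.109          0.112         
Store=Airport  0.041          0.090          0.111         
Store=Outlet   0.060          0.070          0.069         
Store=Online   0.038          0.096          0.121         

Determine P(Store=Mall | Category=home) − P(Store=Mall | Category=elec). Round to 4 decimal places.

-0.0752

P(Category=home) = 0.109 + 0.090 + 0.070 + 0.096 = 0.365; P(Store=Mall | Category=home) = 0.109/0.365 = 0.29863.
P(Category=elec) = 0.083 + 0.041 + 0.060 + 0.038 = 0.222; P(Store=Mall | Category=elec) = 0.083/0.222 = 0.37387.
Difference = -0.0752.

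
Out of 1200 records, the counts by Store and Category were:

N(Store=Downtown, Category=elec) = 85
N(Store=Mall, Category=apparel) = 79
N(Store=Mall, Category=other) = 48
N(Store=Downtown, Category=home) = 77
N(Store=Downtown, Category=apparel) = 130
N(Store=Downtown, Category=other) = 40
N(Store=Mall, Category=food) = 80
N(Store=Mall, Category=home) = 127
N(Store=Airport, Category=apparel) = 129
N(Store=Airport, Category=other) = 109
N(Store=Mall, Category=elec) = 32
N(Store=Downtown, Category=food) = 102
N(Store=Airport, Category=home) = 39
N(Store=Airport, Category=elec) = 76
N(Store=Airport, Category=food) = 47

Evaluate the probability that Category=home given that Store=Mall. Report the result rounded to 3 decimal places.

Total with Store=Mall: 80 + 79 + 32 + 127 + 48 = 366.
P(Category=home | Store=Mall) = 127/366 = 0.347.

0.347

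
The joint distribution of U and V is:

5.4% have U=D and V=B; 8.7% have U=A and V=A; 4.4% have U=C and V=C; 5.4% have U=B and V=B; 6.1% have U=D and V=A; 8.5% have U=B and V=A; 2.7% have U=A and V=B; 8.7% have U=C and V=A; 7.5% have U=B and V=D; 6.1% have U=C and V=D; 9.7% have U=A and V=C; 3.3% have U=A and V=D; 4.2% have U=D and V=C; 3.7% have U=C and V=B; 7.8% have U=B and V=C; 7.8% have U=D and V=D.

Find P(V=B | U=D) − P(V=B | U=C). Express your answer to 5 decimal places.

0.06822

P(U=D) = 0.061 + 0.054 + 0.042 + 0.078 = 0.235; P(V=B | U=D) = 0.054/0.235 = 0.229787.
P(U=C) = 0.087 + 0.037 + 0.044 + 0.061 = 0.229; P(V=B | U=C) = 0.037/0.229 = 0.161572.
Difference = 0.06822.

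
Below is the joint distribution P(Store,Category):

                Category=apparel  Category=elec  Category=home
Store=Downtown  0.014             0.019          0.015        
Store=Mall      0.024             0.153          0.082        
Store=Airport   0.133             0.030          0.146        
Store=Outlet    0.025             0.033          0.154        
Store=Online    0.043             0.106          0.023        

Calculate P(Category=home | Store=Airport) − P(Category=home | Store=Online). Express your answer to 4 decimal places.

0.3388

P(Store=Airport) = 0.133 + 0.030 + 0.146 = 0.309; P(Category=home | Store=Airport) = 0.146/0.309 = 0.47249.
P(Store=Online) = 0.043 + 0.106 + 0.023 = 0.172; P(Category=home | Store=Online) = 0.023/0.172 = 0.13372.
Difference = 0.3388.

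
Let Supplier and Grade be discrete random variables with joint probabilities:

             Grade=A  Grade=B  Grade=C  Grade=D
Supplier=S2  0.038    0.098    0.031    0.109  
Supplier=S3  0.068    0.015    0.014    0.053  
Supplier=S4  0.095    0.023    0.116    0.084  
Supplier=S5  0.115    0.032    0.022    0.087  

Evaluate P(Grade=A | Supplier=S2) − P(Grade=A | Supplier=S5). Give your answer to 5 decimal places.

-0.31154

P(Supplier=S2) = 0.038 + 0.098 + 0.031 + 0.109 = 0.276; P(Grade=A | Supplier=S2) = 0.038/0.276 = 0.137681.
P(Supplier=S5) = 0.115 + 0.032 + 0.022 + 0.087 = 0.256; P(Grade=A | Supplier=S5) = 0.115/0.256 = 0.449219.
Difference = -0.31154.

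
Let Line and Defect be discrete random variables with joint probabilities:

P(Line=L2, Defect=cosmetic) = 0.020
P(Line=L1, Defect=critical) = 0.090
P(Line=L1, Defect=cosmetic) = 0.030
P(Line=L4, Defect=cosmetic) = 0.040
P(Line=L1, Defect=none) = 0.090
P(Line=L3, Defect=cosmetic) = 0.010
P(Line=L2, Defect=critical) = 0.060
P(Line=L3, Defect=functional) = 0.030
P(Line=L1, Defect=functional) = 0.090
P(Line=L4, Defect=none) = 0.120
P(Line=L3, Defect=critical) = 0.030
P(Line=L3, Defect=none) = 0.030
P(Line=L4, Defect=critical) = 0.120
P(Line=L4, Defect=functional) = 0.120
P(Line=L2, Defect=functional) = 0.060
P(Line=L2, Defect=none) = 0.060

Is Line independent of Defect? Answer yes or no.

yes

Every cell satisfies P(Line,Defect) = P(Line)·P(Defect). For instance P(Line=L2) = 0.200, P(Defect=none) = 0.300, and 0.200×0.300 = 0.060 matches the joint entry. So Line and Defect are independent.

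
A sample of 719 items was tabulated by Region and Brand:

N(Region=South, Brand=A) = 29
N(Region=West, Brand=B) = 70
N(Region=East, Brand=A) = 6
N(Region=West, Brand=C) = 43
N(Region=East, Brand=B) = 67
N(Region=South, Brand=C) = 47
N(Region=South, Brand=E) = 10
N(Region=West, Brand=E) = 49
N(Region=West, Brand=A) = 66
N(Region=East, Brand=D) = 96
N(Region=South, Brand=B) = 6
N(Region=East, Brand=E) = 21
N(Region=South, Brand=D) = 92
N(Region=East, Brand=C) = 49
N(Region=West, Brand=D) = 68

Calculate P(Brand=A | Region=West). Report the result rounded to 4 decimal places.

Total with Region=West: 66 + 70 + 43 + 68 + 49 = 296.
P(Brand=A | Region=West) = 66/296 = 0.2230.

0.2230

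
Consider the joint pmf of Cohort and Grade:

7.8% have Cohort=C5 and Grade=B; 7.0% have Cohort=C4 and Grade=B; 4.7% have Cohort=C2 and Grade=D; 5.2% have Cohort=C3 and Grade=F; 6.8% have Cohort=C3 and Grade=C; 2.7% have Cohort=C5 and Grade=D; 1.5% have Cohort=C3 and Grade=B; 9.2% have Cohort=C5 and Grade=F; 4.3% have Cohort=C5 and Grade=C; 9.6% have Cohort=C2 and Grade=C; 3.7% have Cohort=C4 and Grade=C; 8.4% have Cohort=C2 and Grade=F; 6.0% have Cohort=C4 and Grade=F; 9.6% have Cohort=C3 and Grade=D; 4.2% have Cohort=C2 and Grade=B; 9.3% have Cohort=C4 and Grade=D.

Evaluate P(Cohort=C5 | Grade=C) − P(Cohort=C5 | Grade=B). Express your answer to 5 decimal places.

-0.20426

P(Grade=C) = 0.096 + 0.068 + 0.037 + 0.043 = 0.244; P(Cohort=C5 | Grade=C) = 0.043/0.244 = 0.176230.
P(Grade=B) = 0.042 + 0.015 + 0.070 + 0.078 = 0.205; P(Cohort=C5 | Grade=B) = 0.078/0.205 = 0.380488.
Difference = -0.20426.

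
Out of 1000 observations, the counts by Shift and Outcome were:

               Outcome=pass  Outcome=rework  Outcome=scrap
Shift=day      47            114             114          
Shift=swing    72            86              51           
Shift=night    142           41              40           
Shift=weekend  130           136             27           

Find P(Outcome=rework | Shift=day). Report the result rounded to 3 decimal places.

0.415

Total with Shift=day: 47 + 114 + 114 = 275.
P(Outcome=rework | Shift=day) = 114/275 = 0.415.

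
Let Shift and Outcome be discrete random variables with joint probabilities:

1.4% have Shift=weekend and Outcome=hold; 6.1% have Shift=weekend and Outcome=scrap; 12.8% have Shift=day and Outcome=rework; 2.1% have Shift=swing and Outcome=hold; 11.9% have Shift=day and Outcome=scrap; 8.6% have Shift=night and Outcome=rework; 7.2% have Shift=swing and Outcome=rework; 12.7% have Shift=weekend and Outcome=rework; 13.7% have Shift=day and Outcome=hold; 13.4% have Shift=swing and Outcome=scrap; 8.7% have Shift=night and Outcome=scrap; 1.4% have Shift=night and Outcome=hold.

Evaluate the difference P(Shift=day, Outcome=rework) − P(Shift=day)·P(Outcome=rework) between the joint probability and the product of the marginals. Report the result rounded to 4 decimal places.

P(Shift=day) = 0.128 + 0.119 + 0.137 = 0.384.
P(Outcome=rework) = 0.128 + 0.072 + 0.086 + 0.127 = 0.413.
P(Shift=day, Outcome=rework) − P(Shift=day)P(Outcome=rework) = 0.128 − 0.384×0.413 = -0.0306.

-0.0306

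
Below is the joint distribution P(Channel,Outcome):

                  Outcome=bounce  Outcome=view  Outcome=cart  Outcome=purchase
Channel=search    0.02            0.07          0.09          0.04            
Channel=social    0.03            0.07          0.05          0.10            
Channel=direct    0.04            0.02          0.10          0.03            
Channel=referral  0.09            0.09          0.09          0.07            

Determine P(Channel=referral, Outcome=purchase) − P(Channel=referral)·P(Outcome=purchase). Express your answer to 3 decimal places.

-0.012

P(Channel=referral) = 0.09 + 0.09 + 0.09 + 0.07 = 0.34.
P(Outcome=purchase) = 0.04 + 0.10 + 0.03 + 0.07 = 0.24.
P(Channel=referral, Outcome=purchase) − P(Channel=referral)P(Outcome=purchase) = 0.07 − 0.34×0.24 = -0.012.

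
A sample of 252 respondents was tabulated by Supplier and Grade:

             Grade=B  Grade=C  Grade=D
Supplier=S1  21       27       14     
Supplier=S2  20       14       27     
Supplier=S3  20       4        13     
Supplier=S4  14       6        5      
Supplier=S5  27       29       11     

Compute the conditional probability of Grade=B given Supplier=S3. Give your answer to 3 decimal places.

Total with Supplier=S3: 20 + 4 + 13 = 37.
P(Grade=B | Supplier=S3) = 20/37 = 0.541.

0.541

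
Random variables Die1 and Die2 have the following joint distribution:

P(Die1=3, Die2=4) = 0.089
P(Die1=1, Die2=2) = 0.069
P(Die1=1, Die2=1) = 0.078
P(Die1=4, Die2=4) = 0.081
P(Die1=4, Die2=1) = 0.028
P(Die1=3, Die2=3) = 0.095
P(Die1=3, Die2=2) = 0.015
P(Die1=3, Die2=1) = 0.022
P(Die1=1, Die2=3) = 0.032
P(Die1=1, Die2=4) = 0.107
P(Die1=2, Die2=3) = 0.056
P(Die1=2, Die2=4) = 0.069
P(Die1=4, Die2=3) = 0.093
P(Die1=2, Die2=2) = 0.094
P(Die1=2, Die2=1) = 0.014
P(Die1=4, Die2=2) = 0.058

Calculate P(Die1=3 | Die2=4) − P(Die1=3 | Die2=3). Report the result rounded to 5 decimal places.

P(Die2=4) = 0.107 + 0.069 + 0.089 + 0.081 = 0.346; P(Die1=3 | Die2=4) = 0.089/0.346 = 0.257225.
P(Die2=3) = 0.032 + 0.056 + 0.095 + 0.093 = 0.276; P(Die1=3 | Die2=3) = 0.095/0.276 = 0.344203.
Difference = -0.08698.

-0.08698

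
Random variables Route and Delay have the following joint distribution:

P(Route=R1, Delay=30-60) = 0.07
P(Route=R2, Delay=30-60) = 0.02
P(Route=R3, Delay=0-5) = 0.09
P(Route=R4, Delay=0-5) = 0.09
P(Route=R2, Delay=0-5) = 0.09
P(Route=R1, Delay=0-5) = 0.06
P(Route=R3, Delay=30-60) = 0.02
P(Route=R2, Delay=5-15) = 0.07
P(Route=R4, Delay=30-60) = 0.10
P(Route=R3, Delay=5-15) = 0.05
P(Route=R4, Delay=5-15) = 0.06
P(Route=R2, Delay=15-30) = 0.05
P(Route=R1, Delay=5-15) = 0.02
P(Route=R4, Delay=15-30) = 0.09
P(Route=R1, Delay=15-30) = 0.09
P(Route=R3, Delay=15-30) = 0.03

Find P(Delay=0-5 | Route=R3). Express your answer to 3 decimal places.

0.474

P(Route=R3) = 0.09 + 0.05 + 0.03 + 0.02 = 0.19.
P(Delay=0-5 | Route=R3) = 0.09/0.19 = 0.474.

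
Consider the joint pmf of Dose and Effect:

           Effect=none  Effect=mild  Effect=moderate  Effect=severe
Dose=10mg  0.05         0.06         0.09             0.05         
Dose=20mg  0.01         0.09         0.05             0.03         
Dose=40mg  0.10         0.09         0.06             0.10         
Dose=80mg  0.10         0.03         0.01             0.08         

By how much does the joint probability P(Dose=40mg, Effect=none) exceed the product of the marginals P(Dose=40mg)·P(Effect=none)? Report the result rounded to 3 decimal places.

0.009

P(Dose=40mg) = 0.10 + 0.09 + 0.06 + 0.10 = 0.35.
P(Effect=none) = 0.05 + 0.01 + 0.10 + 0.10 = 0.26.
P(Dose=40mg, Effect=none) − P(Dose=40mg)P(Effect=none) = 0.10 − 0.35×0.26 = 0.009.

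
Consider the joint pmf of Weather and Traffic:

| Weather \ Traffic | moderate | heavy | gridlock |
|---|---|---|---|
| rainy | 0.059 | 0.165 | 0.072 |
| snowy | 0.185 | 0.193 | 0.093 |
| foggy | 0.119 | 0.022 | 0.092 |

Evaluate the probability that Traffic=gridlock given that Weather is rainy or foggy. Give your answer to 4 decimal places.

P(Weather=rainy) = 0.059 + 0.165 + 0.072 = 0.296.
P(Weather=foggy) = 0.119 + 0.022 + 0.092 = 0.233.
P(Weather ∈ {rainy, foggy}) = 0.296 + 0.233 = 0.529; P(Traffic=gridlock, Weather ∈ {rainy, foggy}) = 0.072 + 0.092 = 0.164.
P(Traffic=gridlock | Weather ∈ {rainy, foggy}) = 0.164/0.529 = 0.3100.

0.3100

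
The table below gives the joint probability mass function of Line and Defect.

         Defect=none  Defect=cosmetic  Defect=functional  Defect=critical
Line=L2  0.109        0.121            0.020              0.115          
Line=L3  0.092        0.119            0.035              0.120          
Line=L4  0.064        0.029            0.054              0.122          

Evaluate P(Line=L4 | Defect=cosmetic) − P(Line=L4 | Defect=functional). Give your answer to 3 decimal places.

P(Defect=cosmetic) = 0.121 + 0.119 + 0.029 = 0.269; P(Line=L4 | Defect=cosmetic) = 0.029/0.269 = 0.1078.
P(Defect=functional) = 0.020 + 0.035 + 0.054 = 0.109; P(Line=L4 | Defect=functional) = 0.054/0.109 = 0.4954.
Difference = -0.388.

-0.388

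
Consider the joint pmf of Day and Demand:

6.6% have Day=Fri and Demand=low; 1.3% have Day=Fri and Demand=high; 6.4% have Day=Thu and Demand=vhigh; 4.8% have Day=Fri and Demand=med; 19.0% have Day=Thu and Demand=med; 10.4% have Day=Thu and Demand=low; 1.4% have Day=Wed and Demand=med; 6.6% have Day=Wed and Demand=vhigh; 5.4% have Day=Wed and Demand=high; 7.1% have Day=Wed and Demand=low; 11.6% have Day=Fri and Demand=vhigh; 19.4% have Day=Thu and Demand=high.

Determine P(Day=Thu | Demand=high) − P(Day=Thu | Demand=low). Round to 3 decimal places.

0.312

P(Demand=high) = 0.054 + 0.194 + 0.013 = 0.261; P(Day=Thu | Demand=high) = 0.194/0.261 = 0.7433.
P(Demand=low) = 0.071 + 0.104 + 0.066 = 0.241; P(Day=Thu | Demand=low) = 0.104/0.241 = 0.4315.
Difference = 0.312.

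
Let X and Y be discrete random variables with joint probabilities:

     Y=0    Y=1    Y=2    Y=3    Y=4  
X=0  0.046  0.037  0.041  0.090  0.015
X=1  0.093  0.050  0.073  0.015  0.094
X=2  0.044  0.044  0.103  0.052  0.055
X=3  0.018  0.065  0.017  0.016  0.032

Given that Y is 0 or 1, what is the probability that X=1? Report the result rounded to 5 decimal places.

0.36020

P(Y=0) = 0.046 + 0.093 + 0.044 + 0.018 = 0.201.
P(Y=1) = 0.037 + 0.050 + 0.044 + 0.065 = 0.196.
P(Y ∈ {0, 1}) = 0.201 + 0.196 = 0.397; P(X=1, Y ∈ {0, 1}) = 0.093 + 0.050 = 0.143.
P(X=1 | Y ∈ {0, 1}) = 0.143/0.397 = 0.36020.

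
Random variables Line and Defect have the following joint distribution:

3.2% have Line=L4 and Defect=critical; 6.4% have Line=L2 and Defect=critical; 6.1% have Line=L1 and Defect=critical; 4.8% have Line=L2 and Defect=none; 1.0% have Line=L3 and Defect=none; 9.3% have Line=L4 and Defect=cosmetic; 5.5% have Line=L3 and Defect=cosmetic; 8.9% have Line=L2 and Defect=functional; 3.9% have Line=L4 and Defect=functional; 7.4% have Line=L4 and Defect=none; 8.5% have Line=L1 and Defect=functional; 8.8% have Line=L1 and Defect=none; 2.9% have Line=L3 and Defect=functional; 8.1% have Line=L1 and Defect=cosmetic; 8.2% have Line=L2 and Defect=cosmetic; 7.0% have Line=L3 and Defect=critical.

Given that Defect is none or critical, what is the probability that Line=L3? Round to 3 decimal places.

P(Defect=none) = 0.088 + 0.048 + 0.010 + 0.074 = 0.220.
P(Defect=critical) = 0.061 + 0.064 + 0.070 + 0.032 = 0.227.
P(Defect ∈ {none, critical}) = 0.220 + 0.227 = 0.447; P(Line=L3, Defect ∈ {none, critical}) = 0.010 + 0.070 = 0.080.
P(Line=L3 | Defect ∈ {none, critical}) = 0.080/0.447 = 0.179.

0.179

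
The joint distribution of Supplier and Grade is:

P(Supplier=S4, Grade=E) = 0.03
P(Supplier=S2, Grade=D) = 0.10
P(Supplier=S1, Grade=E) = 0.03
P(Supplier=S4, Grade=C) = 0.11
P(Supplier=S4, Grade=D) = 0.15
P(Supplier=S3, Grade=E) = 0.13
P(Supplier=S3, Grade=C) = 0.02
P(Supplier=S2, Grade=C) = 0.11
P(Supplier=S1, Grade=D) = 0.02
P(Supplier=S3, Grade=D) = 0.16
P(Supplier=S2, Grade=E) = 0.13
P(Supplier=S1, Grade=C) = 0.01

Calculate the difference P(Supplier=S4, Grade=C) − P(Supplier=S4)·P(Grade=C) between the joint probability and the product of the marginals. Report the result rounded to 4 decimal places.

P(Supplier=S4) = 0.11 + 0.15 + 0.03 = 0.29.
P(Grade=C) = 0.01 + 0.11 + 0.02 + 0.11 = 0.25.
P(Supplier=S4, Grade=C) − P(Supplier=S4)P(Grade=C) = 0.11 − 0.29×0.25 = 0.0375.

0.0375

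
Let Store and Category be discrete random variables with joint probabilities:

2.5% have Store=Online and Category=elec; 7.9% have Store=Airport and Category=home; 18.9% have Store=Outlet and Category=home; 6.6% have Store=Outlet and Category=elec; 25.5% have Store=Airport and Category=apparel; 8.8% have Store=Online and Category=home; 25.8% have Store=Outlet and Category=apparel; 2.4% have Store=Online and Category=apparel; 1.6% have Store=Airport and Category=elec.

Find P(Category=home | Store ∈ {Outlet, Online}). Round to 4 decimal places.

0.4262

P(Store=Outlet) = 0.258 + 0.066 + 0.189 = 0.513.
P(Store=Online) = 0.024 + 0.025 + 0.088 = 0.137.
P(Store ∈ {Outlet, Online}) = 0.513 + 0.137 = 0.650; P(Category=home, Store ∈ {Outlet, Online}) = 0.189 + 0.088 = 0.277.
P(Category=home | Store ∈ {Outlet, Online}) = 0.277/0.650 = 0.4262.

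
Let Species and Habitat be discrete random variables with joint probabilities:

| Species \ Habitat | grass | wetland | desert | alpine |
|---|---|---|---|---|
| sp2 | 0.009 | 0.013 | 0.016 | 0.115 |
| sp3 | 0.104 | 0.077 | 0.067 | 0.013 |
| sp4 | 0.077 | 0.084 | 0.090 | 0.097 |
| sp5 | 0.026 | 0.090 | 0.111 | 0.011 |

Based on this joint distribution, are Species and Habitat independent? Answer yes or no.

no

P(Species=sp2) = 0.153 and P(Habitat=alpine) = 0.236, so their product is 0.03611, but P(Species=sp2, Habitat=alpine) = 0.115. Since these differ, Species and Habitat are not independent.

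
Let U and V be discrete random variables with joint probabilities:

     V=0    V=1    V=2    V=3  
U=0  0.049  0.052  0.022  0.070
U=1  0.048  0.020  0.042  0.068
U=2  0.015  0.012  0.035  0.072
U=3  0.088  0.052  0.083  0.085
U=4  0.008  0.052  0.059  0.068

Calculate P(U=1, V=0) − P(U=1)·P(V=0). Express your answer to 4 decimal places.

0.0110

P(U=1) = 0.048 + 0.020 + 0.042 + 0.068 = 0.178.
P(V=0) = 0.049 + 0.048 + 0.015 + 0.088 + 0.008 = 0.208.
P(U=1, V=0) − P(U=1)P(V=0) = 0.048 − 0.178×0.208 = 0.0110.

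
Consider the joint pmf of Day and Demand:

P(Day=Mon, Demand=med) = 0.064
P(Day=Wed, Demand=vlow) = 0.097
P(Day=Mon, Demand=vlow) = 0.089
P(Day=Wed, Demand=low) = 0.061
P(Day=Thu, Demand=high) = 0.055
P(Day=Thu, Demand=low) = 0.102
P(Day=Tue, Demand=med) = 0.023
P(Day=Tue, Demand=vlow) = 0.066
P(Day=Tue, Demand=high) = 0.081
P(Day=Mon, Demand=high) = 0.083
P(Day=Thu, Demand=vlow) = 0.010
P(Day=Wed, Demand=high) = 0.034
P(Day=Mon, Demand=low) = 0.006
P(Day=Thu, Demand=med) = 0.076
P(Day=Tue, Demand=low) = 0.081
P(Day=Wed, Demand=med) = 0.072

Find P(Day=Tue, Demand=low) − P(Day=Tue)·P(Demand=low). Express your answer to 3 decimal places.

P(Day=Tue) = 0.066 + 0.081 + 0.023 + 0.081 = 0.251.
P(Demand=low) = 0.006 + 0.081 + 0.061 + 0.102 = 0.250.
P(Day=Tue, Demand=low) − P(Day=Tue)P(Demand=low) = 0.081 − 0.251×0.250 = 0.018.

0.018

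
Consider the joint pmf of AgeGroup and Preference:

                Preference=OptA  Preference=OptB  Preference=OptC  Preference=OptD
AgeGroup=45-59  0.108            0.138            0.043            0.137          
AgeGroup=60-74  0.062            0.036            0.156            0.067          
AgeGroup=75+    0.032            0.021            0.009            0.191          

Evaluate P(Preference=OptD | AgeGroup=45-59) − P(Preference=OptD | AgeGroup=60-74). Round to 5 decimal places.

0.11287

P(AgeGroup=45-59) = 0.108 + 0.138 + 0.043 + 0.137 = 0.426; P(Preference=OptD | AgeGroup=45-59) = 0.137/0.426 = 0.321596.
P(AgeGroup=60-74) = 0.062 + 0.036 + 0.156 + 0.067 = 0.321; P(Preference=OptD | AgeGroup=60-74) = 0.067/0.321 = 0.208723.
Difference = 0.11287.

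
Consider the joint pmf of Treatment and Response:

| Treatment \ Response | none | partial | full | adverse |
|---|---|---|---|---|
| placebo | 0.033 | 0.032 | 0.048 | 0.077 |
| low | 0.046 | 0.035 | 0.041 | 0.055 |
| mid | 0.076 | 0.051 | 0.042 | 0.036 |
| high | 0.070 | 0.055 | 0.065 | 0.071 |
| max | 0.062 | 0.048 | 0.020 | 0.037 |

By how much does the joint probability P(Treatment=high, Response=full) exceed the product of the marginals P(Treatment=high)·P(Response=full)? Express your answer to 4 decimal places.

0.0086

P(Treatment=high) = 0.070 + 0.055 + 0.065 + 0.071 = 0.261.
P(Response=full) = 0.048 + 0.041 + 0.042 + 0.065 + 0.020 = 0.216.
P(Treatment=high, Response=full) − P(Treatment=high)P(Response=full) = 0.065 − 0.261×0.216 = 0.0086.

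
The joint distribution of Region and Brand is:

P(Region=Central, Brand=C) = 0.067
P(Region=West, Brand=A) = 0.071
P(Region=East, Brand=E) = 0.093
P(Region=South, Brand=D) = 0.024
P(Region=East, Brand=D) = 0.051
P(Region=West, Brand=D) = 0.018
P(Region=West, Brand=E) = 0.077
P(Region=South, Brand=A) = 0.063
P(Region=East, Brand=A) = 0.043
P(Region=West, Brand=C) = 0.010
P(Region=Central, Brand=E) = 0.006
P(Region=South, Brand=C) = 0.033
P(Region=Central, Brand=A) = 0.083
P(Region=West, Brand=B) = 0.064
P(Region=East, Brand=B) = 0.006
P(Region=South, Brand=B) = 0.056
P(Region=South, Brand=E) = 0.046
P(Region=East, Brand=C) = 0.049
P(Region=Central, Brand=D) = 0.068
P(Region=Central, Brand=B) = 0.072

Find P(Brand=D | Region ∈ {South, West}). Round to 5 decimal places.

0.09091

P(Region=South) = 0.063 + 0.056 + 0.033 + 0.024 + 0.046 = 0.222.
P(Region=West) = 0.071 + 0.064 + 0.010 + 0.018 + 0.077 = 0.240.
P(Region ∈ {South, West}) = 0.222 + 0.240 = 0.462; P(Brand=D, Region ∈ {South, West}) = 0.024 + 0.018 = 0.042.
P(Brand=D | Region ∈ {South, West}) = 0.042/0.462 = 0.09091.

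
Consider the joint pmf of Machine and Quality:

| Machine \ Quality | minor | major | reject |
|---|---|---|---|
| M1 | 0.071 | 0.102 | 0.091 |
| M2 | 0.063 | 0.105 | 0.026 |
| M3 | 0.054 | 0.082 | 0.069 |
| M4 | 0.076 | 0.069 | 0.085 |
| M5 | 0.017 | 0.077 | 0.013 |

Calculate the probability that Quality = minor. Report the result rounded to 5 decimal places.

P(Quality=minor) = 0.071 + 0.063 + 0.054 + 0.076 + 0.017 = 0.281.

0.28100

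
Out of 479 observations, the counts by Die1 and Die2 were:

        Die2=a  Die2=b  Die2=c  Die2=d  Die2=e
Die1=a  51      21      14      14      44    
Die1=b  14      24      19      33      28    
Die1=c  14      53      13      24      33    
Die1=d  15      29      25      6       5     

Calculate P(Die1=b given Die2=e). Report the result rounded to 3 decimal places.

Total with Die2=e: 44 + 28 + 33 + 5 = 110.
P(Die1=b | Die2=e) = 28/110 = 0.255.

0.255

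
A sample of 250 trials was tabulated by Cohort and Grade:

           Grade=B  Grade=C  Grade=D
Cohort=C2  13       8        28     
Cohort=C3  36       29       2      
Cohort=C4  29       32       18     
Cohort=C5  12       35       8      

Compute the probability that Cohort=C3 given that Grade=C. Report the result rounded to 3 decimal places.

Total with Grade=C: 8 + 29 + 32 + 35 = 104.
P(Cohort=C3 | Grade=C) = 29/104 = 0.279.

0.279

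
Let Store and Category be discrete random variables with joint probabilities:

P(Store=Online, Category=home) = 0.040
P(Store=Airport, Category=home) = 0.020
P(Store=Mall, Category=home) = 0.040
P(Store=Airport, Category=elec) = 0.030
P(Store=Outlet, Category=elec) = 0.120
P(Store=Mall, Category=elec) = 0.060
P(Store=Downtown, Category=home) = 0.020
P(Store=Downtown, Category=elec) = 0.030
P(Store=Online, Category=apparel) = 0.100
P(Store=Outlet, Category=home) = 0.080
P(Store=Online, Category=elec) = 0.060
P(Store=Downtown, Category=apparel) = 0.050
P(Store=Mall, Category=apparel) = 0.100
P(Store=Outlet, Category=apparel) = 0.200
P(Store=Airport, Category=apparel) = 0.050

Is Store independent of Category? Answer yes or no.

Every cell satisfies P(Store,Category) = P(Store)·P(Category). For instance P(Store=Outlet) = 0.400, P(Category=apparel) = 0.500, and 0.400×0.500 = 0.200 matches the joint entry. So Store and Category are independent.

yes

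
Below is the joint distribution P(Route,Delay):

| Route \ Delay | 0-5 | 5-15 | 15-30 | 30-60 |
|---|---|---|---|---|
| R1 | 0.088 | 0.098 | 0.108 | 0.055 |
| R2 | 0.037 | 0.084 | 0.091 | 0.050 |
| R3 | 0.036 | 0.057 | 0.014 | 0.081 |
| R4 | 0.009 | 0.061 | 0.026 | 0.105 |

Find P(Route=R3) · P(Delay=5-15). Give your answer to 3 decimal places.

0.056

P(Route=R3) = 0.036 + 0.057 + 0.014 + 0.081 = 0.188.
P(Delay=5-15) = 0.098 + 0.084 + 0.057 + 0.061 = 0.300.
Product: 0.188 × 0.300 = 0.056.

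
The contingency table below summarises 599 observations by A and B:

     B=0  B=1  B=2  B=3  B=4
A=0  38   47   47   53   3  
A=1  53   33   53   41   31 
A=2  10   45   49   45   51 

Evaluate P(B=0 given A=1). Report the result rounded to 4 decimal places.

0.2512

Total with A=1: 53 + 33 + 53 + 41 + 31 = 211.
P(B=0 | A=1) = 53/211 = 0.2512.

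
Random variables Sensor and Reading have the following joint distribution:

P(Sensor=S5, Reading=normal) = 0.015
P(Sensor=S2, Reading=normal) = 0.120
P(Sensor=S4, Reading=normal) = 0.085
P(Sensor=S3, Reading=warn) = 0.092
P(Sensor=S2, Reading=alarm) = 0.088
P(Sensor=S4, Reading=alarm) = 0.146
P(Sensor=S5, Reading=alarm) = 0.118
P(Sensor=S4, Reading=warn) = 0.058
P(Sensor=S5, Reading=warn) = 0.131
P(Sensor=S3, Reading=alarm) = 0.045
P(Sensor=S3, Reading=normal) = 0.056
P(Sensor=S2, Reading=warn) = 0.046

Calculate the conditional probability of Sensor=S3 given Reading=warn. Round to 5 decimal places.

0.28135

P(Reading=warn) = 0.046 + 0.092 + 0.058 + 0.131 = 0.327.
P(Sensor=S3 | Reading=warn) = 0.092/0.327 = 0.28135.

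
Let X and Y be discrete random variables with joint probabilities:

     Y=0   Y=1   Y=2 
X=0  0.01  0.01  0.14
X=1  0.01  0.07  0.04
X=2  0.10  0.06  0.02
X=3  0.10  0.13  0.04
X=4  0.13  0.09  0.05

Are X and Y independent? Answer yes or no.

no

P(X=0) = 0.16 and P(Y=2) = 0.29, so their product is 0.0464, but P(X=0, Y=2) = 0.14. Since these differ, X and Y are not independent.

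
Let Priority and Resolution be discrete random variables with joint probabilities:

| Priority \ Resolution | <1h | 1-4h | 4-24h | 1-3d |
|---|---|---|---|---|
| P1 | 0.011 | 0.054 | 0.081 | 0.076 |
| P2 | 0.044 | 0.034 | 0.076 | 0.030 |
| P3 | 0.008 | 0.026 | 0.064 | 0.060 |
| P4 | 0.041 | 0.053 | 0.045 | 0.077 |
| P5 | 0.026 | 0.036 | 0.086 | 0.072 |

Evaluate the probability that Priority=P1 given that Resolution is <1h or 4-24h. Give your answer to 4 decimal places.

P(Resolution=<1h) = 0.011 + 0.044 + 0.008 + 0.041 + 0.026 = 0.130.
P(Resolution=4-24h) = 0.081 + 0.076 + 0.064 + 0.045 + 0.086 = 0.352.
P(Resolution ∈ {<1h, 4-24h}) = 0.130 + 0.352 = 0.482; P(Priority=P1, Resolution ∈ {<1h, 4-24h}) = 0.011 + 0.081 = 0.092.
P(Priority=P1 | Resolution ∈ {<1h, 4-24h}) = 0.092/0.482 = 0.1909.

0.1909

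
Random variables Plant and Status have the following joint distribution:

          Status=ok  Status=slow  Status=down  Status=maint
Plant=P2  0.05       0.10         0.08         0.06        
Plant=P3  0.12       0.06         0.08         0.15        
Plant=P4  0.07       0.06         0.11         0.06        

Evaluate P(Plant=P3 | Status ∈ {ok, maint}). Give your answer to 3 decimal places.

0.529

P(Status=ok) = 0.05 + 0.12 + 0.07 = 0.24.
P(Status=maint) = 0.06 + 0.15 + 0.06 = 0.27.
P(Status ∈ {ok, maint}) = 0.24 + 0.27 = 0.51; P(Plant=P3, Status ∈ {ok, maint}) = 0.12 + 0.15 = 0.27.
P(Plant=P3 | Status ∈ {ok, maint}) = 0.27/0.51 = 0.529.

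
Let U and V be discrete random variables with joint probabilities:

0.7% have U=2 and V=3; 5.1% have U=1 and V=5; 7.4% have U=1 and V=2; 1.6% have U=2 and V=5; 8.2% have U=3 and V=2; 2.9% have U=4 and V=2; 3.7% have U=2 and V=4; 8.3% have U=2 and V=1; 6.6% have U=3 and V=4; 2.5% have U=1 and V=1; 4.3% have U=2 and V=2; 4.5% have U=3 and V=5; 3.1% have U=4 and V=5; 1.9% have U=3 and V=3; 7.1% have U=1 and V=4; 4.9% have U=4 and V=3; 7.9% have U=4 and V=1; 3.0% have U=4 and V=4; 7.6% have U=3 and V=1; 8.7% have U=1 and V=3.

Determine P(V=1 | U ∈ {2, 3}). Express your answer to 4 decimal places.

0.3354

P(U=2) = 0.083 + 0.043 + 0.007 + 0.037 + 0.016 = 0.186.
P(U=3) = 0.076 + 0.082 + 0.019 + 0.066 + 0.045 = 0.288.
P(U ∈ {2, 3}) = 0.186 + 0.288 = 0.474; P(V=1, U ∈ {2, 3}) = 0.083 + 0.076 = 0.159.
P(V=1 | U ∈ {2, 3}) = 0.159/0.474 = 0.3354.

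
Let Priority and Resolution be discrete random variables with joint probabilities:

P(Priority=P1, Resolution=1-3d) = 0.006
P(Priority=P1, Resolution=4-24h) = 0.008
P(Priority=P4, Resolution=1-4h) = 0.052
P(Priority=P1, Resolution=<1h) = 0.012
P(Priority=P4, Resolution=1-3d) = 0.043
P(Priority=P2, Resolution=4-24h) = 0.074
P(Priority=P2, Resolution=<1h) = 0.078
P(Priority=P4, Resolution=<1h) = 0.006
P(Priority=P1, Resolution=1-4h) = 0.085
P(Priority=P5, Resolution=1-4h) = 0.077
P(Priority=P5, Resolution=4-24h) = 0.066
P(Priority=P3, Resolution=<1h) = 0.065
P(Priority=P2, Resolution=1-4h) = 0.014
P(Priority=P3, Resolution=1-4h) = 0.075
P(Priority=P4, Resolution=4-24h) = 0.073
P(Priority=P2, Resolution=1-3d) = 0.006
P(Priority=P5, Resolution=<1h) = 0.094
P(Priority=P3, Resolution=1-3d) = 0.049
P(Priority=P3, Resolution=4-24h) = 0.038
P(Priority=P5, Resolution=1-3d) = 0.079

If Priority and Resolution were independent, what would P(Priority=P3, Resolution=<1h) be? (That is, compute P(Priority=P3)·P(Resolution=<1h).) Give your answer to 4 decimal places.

P(Priority=P3) = 0.065 + 0.075 + 0.038 + 0.049 = 0.227.
P(Resolution=<1h) = 0.012 + 0.078 + 0.065 + 0.006 + 0.094 = 0.255.
Product: 0.227 × 0.255 = 0.0579.

0.0579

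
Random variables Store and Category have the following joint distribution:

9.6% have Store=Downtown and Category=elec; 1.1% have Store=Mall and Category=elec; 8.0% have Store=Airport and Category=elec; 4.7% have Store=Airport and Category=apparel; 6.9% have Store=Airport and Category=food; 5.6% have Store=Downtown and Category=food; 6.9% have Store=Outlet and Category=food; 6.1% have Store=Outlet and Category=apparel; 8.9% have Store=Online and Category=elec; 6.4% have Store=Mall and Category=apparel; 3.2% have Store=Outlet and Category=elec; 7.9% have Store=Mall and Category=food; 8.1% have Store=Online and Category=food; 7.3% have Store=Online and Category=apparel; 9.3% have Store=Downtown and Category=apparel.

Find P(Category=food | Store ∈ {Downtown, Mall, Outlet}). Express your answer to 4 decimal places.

0.3636

P(Store=Downtown) = 0.056 + 0.093 + 0.096 = 0.245.
P(Store=Mall) = 0.079 + 0.064 + 0.011 = 0.154.
P(Store=Outlet) = 0.069 + 0.061 + 0.032 = 0.162.
P(Store ∈ {Downtown, Mall, Outlet}) = 0.245 + 0.154 + 0.162 = 0.561; P(Category=food, Store ∈ {Downtown, Mall, Outlet}) = 0.056 + 0.079 + 0.069 = 0.204.
P(Category=food | Store ∈ {Downtown, Mall, Outlet}) = 0.204/0.561 = 0.3636.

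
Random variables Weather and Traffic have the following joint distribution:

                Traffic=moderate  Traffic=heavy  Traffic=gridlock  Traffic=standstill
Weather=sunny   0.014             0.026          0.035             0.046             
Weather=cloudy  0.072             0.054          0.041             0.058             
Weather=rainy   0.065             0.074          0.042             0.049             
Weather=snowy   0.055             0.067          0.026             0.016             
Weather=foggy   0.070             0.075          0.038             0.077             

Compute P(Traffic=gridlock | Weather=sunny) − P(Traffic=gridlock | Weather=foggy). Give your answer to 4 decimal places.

P(Weather=sunny) = 0.014 + 0.026 + 0.035 + 0.046 = 0.121; P(Traffic=gridlock | Weather=sunny) = 0.035/0.121 = 0.28926.
P(Weather=foggy) = 0.070 + 0.075 + 0.038 + 0.077 = 0.260; P(Traffic=gridlock | Weather=foggy) = 0.038/0.260 = 0.14615.
Difference = 0.1431.

0.1431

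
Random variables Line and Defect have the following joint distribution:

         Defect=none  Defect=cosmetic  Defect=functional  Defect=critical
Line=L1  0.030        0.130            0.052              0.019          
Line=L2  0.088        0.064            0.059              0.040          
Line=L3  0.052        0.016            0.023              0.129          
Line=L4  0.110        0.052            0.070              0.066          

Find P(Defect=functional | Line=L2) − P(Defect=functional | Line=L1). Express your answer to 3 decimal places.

P(Line=L2) = 0.088 + 0.064 + 0.059 + 0.040 = 0.251; P(Defect=functional | Line=L2) = 0.059/0.251 = 0.2351.
P(Line=L1) = 0.030 + 0.130 + 0.052 + 0.019 = 0.231; P(Defect=functional | Line=L1) = 0.052/0.231 = 0.2251.
Difference = 0.010.

0.010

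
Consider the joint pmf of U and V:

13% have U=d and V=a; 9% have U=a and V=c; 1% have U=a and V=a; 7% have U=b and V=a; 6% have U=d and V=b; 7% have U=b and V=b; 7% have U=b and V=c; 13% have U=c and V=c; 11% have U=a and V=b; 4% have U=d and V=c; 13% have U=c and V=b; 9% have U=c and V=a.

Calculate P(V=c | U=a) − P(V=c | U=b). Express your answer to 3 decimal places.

P(U=a) = 0.01 + 0.11 + 0.09 = 0.21; P(V=c | U=a) = 0.09/0.21 = 0.4286.
P(U=b) = 0.07 + 0.07 + 0.07 = 0.21; P(V=c | U=b) = 0.07/0.21 = 0.3333.
Difference = 0.095.

0.095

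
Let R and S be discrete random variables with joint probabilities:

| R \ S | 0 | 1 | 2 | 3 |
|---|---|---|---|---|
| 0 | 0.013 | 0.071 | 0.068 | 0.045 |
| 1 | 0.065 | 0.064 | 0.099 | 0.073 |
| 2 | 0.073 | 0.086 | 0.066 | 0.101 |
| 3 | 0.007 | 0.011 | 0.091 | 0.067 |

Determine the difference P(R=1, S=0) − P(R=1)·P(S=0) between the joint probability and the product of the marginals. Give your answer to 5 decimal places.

P(R=1) = 0.065 + 0.064 + 0.099 + 0.073 = 0.301.
P(S=0) = 0.013 + 0.065 + 0.073 + 0.007 = 0.158.
P(R=1, S=0) − P(R=1)P(S=0) = 0.065 − 0.301×0.158 = 0.01744.

0.01744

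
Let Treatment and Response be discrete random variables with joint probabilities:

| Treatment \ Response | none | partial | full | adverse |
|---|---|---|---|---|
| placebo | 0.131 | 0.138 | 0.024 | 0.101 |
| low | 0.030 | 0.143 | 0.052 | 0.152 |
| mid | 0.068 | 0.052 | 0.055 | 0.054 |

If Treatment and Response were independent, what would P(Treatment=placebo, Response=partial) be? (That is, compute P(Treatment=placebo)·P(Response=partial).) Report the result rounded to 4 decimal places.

P(Treatment=placebo) = 0.131 + 0.138 + 0.024 + 0.101 = 0.394.
P(Response=partial) = 0.138 + 0.143 + 0.052 = 0.333.
Product: 0.394 × 0.333 = 0.1312.

0.1312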